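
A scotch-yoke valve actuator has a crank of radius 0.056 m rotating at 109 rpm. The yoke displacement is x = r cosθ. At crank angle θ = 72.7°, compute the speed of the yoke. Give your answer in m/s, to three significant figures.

ω = 11.41 rad/s (from 109 rpm).
x = r cosθ ⇒ ẋ = −rω sinθ.
|v| = rω|sinθ| = 0.056·11.41·|sin 72.7°| = 0.61029 m/s.

0.610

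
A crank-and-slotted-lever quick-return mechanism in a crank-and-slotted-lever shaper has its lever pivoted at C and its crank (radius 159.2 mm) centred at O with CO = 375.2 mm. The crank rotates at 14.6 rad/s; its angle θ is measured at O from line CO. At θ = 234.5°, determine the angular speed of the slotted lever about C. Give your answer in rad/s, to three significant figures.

ω = 14.6 rad/s
Crank pin A relative to C: A = (d + r cosθ, r sinθ); lever angle φ = atan2(r sinθ, d + r cosθ).
Differentiating tanφ: φ̇ = rω(d cosθ + r)/(d² + r² + 2dr cosθ).
d² + r² + 2dr cosθ = |CA|² = 0.0967468 m²;  d cosθ + r = -0.05868 m.
|ω_lever| = |0.1592·14.6·-0.05868| / 0.0967468 = 1.4098 rad/s.

1.41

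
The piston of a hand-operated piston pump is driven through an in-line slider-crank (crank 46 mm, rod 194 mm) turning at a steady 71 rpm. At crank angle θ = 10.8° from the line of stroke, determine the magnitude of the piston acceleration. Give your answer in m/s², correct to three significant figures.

3.06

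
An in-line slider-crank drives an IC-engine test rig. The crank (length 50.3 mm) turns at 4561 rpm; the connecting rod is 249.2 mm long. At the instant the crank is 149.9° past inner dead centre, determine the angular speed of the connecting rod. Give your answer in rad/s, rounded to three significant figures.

ω = 477.6 rad/s (converted from 4561 rpm).
The rod makes angle φ with the slider axis where L sinφ = r sinθ; differentiating, L cosφ·φ̇ = r ω cosθ.
L cosφ = √(L² − r² sin²θ) = 0.24792 m.
|ω_rod| = r ω |cosθ| / √(L² − r² sin²θ) = 0.0503·477.6·0.86515/0.24792 = 83.837 rad/s.

83.8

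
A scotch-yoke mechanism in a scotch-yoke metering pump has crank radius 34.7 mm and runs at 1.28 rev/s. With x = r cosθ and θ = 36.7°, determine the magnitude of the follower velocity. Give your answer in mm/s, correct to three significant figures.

167

ω = 8.042 rad/s (from 1.28 rev/s).
x = r cosθ ⇒ ẋ = −rω sinθ.
|v| = rω|sinθ| = 0.0347·8.042·|sin 36.7°| = 0.16678 m/s = 166.78 mm/s.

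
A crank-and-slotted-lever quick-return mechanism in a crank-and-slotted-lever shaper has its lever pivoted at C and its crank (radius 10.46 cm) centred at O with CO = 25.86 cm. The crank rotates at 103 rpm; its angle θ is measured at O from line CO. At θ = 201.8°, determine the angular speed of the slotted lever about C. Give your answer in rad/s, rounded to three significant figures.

ω = 10.79 rad/s (from 103 rpm).
Crank pin A relative to C: A = (d + r cosθ, r sinθ); lever angle φ = atan2(r sinθ, d + r cosθ).
Differentiating tanφ: φ̇ = rω(d cosθ + r)/(d² + r² + 2dr cosθ).
d² + r² + 2dr cosθ = |CA|² = 0.0275849 m²;  d cosθ + r = -0.13551 m.
|ω_lever| = |0.1046·10.79·-0.13551| / 0.0275849 = 5.5423 rad/s.

5.54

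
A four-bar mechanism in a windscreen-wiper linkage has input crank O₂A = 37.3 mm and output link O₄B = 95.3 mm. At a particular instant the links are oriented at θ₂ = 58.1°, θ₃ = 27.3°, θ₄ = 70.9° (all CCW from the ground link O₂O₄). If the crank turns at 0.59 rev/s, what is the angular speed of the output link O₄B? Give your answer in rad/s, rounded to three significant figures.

1.08

ω₂ = 3.707 rad/s (from 0.59 rev/s).
Differentiating the loop-closure r₂e^{iθ₂}+r₃e^{iθ₃}=r₁+r₄e^{iθ₄} gives r₂ω₂e^{iθ₂}+r₃ω₃e^{iθ₃}=r₄ω₄e^{iθ₄}.
Eliminating the other unknown: ω₄ = r₂ω₂ sin(θ₂−θ₃) / [r₄ sin(θ₄−θ₃)].
Numerator sine = +0.51204; denominator sine = +0.68962.
Result = 0.0373·3.707·(+0.51204) / (0.0953·(+0.68962)) = +1.0773 rad/s; magnitude 1.0773 rad/s.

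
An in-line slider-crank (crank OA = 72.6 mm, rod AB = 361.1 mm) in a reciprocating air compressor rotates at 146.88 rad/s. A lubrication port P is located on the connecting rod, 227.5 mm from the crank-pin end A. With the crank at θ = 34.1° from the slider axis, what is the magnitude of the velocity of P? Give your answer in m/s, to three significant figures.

ω = 146.9 rad/s.  Crank-pin speed |V_A| = rω = 10.663 m/s, perpendicular to OA.
Rod angle: sinφ = −(r/L) sinθ ⇒ φ = -6.472°; ω_rod = −rω cosθ/√(L²−r²sin²θ) = -24.61 rad/s.
V_P = V_A + ω_rod × AP, with AP = 0.2275 m along the rod.
Components: V_Px = −rω sinθ − a·ω_rod·sinφ = -6.6094 m/s;  V_Py = rω cosθ + a·ω_rod·cosφ = +3.2669 m/s.
|V_P| = √(V_Px² + V_Py²) = 7.3728 m/s.

7.37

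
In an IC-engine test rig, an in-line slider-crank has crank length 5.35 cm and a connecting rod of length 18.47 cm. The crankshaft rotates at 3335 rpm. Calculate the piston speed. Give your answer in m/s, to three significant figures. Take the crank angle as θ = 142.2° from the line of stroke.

ω = 2π·3335/60 = 349.2 rad/s
For an in-line slider-crank, x = r cosθ + √(L² − r² sin²θ), so v = −rω sinθ·[1 + r cosθ/√(L² − r² sin²θ)].
With r = 0.0535 m, L = 0.1847 m, θ = 142.2°: √(L² − r² sin²θ) = 0.18177 m.
v = −0.0535·349.2·0.61291·[1 + 0.0535·-0.79016/0.18177] = -8.7884 m/s.
|v| = 8.7884 m/s.

8.79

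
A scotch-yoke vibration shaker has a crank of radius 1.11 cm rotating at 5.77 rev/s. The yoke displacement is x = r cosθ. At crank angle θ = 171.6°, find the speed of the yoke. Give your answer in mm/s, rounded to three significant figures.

ω = 36.25 rad/s (from 5.77 rev/s).
x = r cosθ ⇒ ẋ = −rω sinθ.
|v| = rω|sinθ| = 0.0111·36.25·|sin 171.6°| = 0.058787 m/s = 58.787 mm/s.

58.8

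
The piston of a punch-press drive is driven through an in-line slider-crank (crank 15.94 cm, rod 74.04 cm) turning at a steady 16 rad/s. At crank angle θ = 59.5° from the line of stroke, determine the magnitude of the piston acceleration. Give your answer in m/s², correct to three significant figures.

16.5

ω = 16 rad/s
x(θ) = r cosθ + √(L² − r² sin²θ); with ω constant, a = ω²·d²x/dθ².
d²x/dθ² = −r cosθ − r²(cos2θ)/√u − r⁴ sin²2θ/(4u^{3/2}),  u = L² − r² sin²θ = 0.529329 m².
Substituting r = 0.1594 m, L = 0.7404 m, θ = 59.5°: d²x/dθ² = -0.064291 m.
a = ω²·d²x/dθ² = (16)²·(-0.064291) = -16.459 m/s²;  |a| = 16.459 m/s².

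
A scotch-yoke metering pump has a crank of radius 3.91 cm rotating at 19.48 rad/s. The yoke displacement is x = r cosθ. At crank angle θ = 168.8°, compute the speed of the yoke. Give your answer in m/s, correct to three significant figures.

0.148

ω = 19.48 rad/s
x = r cosθ ⇒ ẋ = −rω sinθ.
|v| = rω|sinθ| = 0.0391·19.48·|sin 168.8°| = 0.14794 m/s.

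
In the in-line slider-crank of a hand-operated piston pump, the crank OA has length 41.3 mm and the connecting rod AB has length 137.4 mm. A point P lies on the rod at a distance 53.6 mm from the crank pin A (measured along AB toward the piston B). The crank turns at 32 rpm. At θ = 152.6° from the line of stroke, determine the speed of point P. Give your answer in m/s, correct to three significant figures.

0.0942

ω = 3.351 rad/s.  Crank-pin speed |V_A| = rω = 0.1384 m/s, perpendicular to OA.
Rod angle: sinφ = −(r/L) sinθ ⇒ φ = -7.951°; ω_rod = −rω cosθ/√(L²−r²sin²θ) = +0.90294 rad/s.
V_P = V_A + ω_rod × AP, with AP = 0.0536 m along the rod.
Components: V_Px = −rω sinθ − a·ω_rod·sinφ = -0.056996 m/s;  V_Py = rω cosθ + a·ω_rod·cosφ = -0.074939 m/s.
|V_P| = √(V_Px² + V_Py²) = 0.094151 m/s.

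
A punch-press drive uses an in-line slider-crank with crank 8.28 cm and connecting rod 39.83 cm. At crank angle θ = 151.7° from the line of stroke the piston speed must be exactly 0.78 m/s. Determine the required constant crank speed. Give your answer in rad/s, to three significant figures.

24.3

For an in-line slider-crank, |v_piston| = rω|sinθ|·[1 + r cosθ/√(L² − r² sin²θ)].
With r = 0.0828 m, L = 0.3983 m, θ = 151.7°: the bracketed kinematic factor |dx/dθ| = 0.032034 m.
ω = v/|dx/dθ| = 0.78/0.032034 = 24.349 rad/s.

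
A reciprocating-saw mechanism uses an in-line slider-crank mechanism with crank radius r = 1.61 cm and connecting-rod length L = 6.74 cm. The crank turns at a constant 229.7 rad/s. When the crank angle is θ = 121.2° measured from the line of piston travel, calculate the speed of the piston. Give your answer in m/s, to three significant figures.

2.76

ω = 229.7 rad/s
For an in-line slider-crank, x = r cosθ + √(L² − r² sin²θ), so v = −rω sinθ·[1 + r cosθ/√(L² − r² sin²θ)].
With r = 0.0161 m, L = 0.0674 m, θ = 121.2°: √(L² − r² sin²θ) = 0.065978 m.
v = −0.0161·229.7·0.85536·[1 + 0.0161·-0.51803/0.065978] = -2.7634 m/s.
|v| = 2.7634 m/s.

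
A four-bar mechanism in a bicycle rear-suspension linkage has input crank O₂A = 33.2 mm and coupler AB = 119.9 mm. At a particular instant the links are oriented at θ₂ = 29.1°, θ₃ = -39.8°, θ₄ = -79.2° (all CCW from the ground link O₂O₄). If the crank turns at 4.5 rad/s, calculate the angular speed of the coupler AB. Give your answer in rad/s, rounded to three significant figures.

1.86

ω₂ = 4.5 rad/s
Differentiating the loop-closure r₂e^{iθ₂}+r₃e^{iθ₃}=r₁+r₄e^{iθ₄} gives r₂ω₂e^{iθ₂}+r₃ω₃e^{iθ₃}=r₄ω₄e^{iθ₄}.
Eliminating the other unknown: ω₃ = r₂ω₂ sin(θ₄−θ₂) / [r₃ sin(θ₃−θ₄)].
Numerator sine = -0.94943; denominator sine = +0.63473.
Result = 0.0332·4.5·(-0.94943) / (0.1199·(+0.63473)) = -1.8638 rad/s; magnitude 1.8638 rad/s.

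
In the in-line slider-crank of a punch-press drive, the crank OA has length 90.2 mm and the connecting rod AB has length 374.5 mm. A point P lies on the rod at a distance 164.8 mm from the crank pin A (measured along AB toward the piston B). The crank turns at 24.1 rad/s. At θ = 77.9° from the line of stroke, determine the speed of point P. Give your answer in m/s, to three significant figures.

2.19

ω = 24.1 rad/s.  Crank-pin speed |V_A| = rω = 2.1738 m/s, perpendicular to OA.
Rod angle: sinφ = −(r/L) sinθ ⇒ φ = -13.621°; ω_rod = −rω cosθ/√(L²−r²sin²θ) = -1.252 rad/s.
V_P = V_A + ω_rod × AP, with AP = 0.1648 m along the rod.
Components: V_Px = −rω sinθ − a·ω_rod·sinφ = -2.1741 m/s;  V_Py = rω cosθ + a·ω_rod·cosφ = +0.25515 m/s.
|V_P| = √(V_Px² + V_Py²) = 2.189 m/s.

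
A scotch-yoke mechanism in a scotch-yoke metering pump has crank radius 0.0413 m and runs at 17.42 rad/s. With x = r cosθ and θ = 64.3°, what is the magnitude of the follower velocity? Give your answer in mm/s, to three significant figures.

648

ω = 17.42 rad/s
x = r cosθ ⇒ ẋ = −rω sinθ.
|v| = rω|sinθ| = 0.0413·17.42·|sin 64.3°| = 0.64828 m/s = 648.28 mm/s.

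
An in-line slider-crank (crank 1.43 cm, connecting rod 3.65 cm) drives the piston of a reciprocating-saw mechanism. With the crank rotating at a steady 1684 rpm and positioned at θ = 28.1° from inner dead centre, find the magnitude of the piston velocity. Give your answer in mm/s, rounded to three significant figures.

1610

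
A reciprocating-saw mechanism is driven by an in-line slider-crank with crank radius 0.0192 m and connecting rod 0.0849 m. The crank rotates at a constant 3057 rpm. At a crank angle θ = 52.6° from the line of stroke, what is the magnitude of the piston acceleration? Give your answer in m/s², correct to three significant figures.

ω = 2π·3057/60 = 320.1 rad/s
x(θ) = r cosθ + √(L² − r² sin²θ); with ω constant, a = ω²·d²x/dθ².
d²x/dθ² = −r cosθ − r²(cos2θ)/√u − r⁴ sin²2θ/(4u^{3/2}),  u = L² − r² sin²θ = 0.00697536 m².
Substituting r = 0.0192 m, L = 0.0849 m, θ = 52.6°: d²x/dθ² = -0.010559 m.
a = ω²·d²x/dθ² = (320.1)²·(-0.010559) = -1082.1 m/s²;  |a| = 1082.1 m/s².

1080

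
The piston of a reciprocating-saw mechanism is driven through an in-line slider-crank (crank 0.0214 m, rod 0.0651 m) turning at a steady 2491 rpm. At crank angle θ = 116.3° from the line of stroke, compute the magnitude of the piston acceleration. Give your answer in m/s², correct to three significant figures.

ω = 2π·2491/60 = 260.9 rad/s
x(θ) = r cosθ + √(L² − r² sin²θ); with ω constant, a = ω²·d²x/dθ².
d²x/dθ² = −r cosθ − r²(cos2θ)/√u − r⁴ sin²2θ/(4u^{3/2}),  u = L² − r² sin²θ = 0.00386995 m².
Substituting r = 0.0214 m, L = 0.0651 m, θ = 116.3°: d²x/dθ² = +0.013816 m.
a = ω²·d²x/dθ² = (260.9)²·(+0.013816) = +940.1 m/s²;  |a| = 940.1 m/s².

940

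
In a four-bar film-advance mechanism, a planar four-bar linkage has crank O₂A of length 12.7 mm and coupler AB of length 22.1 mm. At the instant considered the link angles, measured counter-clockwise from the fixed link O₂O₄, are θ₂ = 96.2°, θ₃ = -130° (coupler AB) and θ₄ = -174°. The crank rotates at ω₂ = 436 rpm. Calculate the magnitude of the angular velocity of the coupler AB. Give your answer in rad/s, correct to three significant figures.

ω₂ = 45.66 rad/s (from 436 rpm).
Differentiating the loop-closure r₂e^{iθ₂}+r₃e^{iθ₃}=r₁+r₄e^{iθ₄} gives r₂ω₂e^{iθ₂}+r₃ω₃e^{iθ₃}=r₄ω₄e^{iθ₄}.
Eliminating the other unknown: ω₃ = r₂ω₂ sin(θ₄−θ₂) / [r₃ sin(θ₃−θ₄)].
Numerator sine = +0.99999; denominator sine = +0.69466.
Result = 0.0127·45.66·(+0.99999) / (0.0221·(+0.69466)) = +37.77 rad/s; magnitude 37.77 rad/s.

37.8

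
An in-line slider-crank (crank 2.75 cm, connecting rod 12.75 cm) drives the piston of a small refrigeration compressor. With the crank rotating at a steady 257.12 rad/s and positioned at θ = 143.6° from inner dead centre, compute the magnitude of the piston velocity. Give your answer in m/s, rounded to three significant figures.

3.46

ω = 257.1 rad/s
For an in-line slider-crank, x = r cosθ + √(L² − r² sin²θ), so v = −rω sinθ·[1 + r cosθ/√(L² − r² sin²θ)].
With r = 0.0275 m, L = 0.1275 m, θ = 143.6°: √(L² − r² sin²θ) = 0.12645 m.
v = −0.0275·257.1·0.59342·[1 + 0.0275·-0.80489/0.12645] = -3.4615 m/s.
|v| = 3.4615 m/s.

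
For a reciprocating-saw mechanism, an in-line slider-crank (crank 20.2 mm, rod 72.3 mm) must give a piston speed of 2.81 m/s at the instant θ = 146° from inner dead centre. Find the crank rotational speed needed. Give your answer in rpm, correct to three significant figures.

For an in-line slider-crank, |v_piston| = rω|sinθ|·[1 + r cosθ/√(L² − r² sin²θ)].
With r = 0.0202 m, L = 0.0723 m, θ = 146°: the bracketed kinematic factor |dx/dθ| = 0.0086468 m.
ω = v/|dx/dθ| = 2.81/0.0086468 = 324.98 rad/s.
N = 60ω/(2π) = 3103.3 rpm.

3100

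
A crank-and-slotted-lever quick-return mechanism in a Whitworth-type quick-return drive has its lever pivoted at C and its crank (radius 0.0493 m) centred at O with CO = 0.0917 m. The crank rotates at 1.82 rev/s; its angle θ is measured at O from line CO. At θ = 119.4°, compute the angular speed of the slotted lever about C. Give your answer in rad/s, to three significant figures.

0.377

ω = 11.44 rad/s (from 1.82 rev/s).
Crank pin A relative to C: A = (d + r cosθ, r sinθ); lever angle φ = atan2(r sinθ, d + r cosθ).
Differentiating tanφ: φ̇ = rω(d cosθ + r)/(d² + r² + 2dr cosθ).
d² + r² + 2dr cosθ = |CA|² = 0.00640081 m²;  d cosθ + r = +0.0042841 m.
|ω_lever| = |0.0493·11.44·+0.0042841| / 0.00640081 = 0.37733 rad/s.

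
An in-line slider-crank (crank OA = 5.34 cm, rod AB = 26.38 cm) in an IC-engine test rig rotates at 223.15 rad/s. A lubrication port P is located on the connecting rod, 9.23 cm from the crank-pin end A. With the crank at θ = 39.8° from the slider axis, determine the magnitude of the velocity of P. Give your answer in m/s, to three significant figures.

10.0

ω = 223.2 rad/s.  Crank-pin speed |V_A| = rω = 11.916 m/s, perpendicular to OA.
Rod angle: sinφ = −(r/L) sinθ ⇒ φ = -7.445°; ω_rod = −rω cosθ/√(L²−r²sin²θ) = -34.999 rad/s.
V_P = V_A + ω_rod × AP, with AP = 0.0923 m along the rod.
Components: V_Px = −rω sinθ − a·ω_rod·sinφ = -8.0463 m/s;  V_Py = rω cosθ + a·ω_rod·cosφ = +5.9518 m/s.
|V_P| = √(V_Px² + V_Py²) = 10.008 m/s.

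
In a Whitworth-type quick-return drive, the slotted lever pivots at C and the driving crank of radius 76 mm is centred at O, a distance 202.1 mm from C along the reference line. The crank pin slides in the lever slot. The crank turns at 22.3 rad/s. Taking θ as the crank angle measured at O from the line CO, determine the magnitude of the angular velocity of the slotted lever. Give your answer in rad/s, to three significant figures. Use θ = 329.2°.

ω = 22.3 rad/s
Crank pin A relative to C: A = (d + r cosθ, r sinθ); lever angle φ = atan2(r sinθ, d + r cosθ).
Differentiating tanφ: φ̇ = rω(d cosθ + r)/(d² + r² + 2dr cosθ).
d² + r² + 2dr cosθ = |CA|² = 0.073007 m²;  d cosθ + r = +0.2496 m.
|ω_lever| = |0.076·22.3·+0.2496| / 0.073007 = 5.7942 rad/s.

5.79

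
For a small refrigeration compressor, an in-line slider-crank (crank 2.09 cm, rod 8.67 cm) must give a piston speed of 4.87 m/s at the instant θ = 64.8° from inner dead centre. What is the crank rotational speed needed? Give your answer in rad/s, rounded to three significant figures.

For an in-line slider-crank, |v_piston| = rω|sinθ|·[1 + r cosθ/√(L² − r² sin²θ)].
With r = 0.0209 m, L = 0.0867 m, θ = 64.8°: the bracketed kinematic factor |dx/dθ| = 0.0209 m.
ω = v/|dx/dθ| = 4.87/0.0209 = 233.02 rad/s.

233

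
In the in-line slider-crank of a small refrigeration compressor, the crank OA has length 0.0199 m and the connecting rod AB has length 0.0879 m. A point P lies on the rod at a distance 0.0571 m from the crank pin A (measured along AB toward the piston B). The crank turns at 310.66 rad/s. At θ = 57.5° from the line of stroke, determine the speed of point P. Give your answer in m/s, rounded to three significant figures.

5.75

ω = 310.7 rad/s.  Crank-pin speed |V_A| = rω = 6.1821 m/s, perpendicular to OA.
Rod angle: sinφ = −(r/L) sinθ ⇒ φ = -11.008°; ω_rod = −rω cosθ/√(L²−r²sin²θ) = -38.497 rad/s.
V_P = V_A + ω_rod × AP, with AP = 0.0571 m along the rod.
Components: V_Px = −rω sinθ − a·ω_rod·sinφ = -5.6337 m/s;  V_Py = rω cosθ + a·ω_rod·cosφ = +1.1639 m/s.
|V_P| = √(V_Px² + V_Py²) = 5.7527 m/s.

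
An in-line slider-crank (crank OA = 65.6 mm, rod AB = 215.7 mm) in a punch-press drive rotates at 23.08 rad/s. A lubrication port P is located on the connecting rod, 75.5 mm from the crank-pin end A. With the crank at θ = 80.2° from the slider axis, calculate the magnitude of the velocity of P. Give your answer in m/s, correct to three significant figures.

1.53

ω = 23.08 rad/s.  Crank-pin speed |V_A| = rω = 1.514 m/s, perpendicular to OA.
Rod angle: sinφ = −(r/L) sinθ ⇒ φ = -17.439°; ω_rod = −rω cosθ/√(L²−r²sin²θ) = -1.2523 rad/s.
V_P = V_A + ω_rod × AP, with AP = 0.0755 m along the rod.
Components: V_Px = −rω sinθ − a·ω_rod·sinφ = -1.5203 m/s;  V_Py = rω cosθ + a·ω_rod·cosφ = +0.1675 m/s.
|V_P| = √(V_Px² + V_Py²) = 1.5295 m/s.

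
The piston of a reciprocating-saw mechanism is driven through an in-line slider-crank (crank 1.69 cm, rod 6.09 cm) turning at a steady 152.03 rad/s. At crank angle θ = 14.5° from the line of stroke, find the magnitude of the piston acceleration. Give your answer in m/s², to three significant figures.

ω = 152 rad/s
x(θ) = r cosθ + √(L² − r² sin²θ); with ω constant, a = ω²·d²x/dθ².
d²x/dθ² = −r cosθ − r²(cos2θ)/√u − r⁴ sin²2θ/(4u^{3/2}),  u = L² − r² sin²θ = 0.00369091 m².
Substituting r = 0.0169 m, L = 0.0609 m, θ = 14.5°: d²x/dθ² = -0.020495 m.
a = ω²·d²x/dθ² = (152)²·(-0.020495) = -473.7 m/s²;  |a| = 473.7 m/s².

474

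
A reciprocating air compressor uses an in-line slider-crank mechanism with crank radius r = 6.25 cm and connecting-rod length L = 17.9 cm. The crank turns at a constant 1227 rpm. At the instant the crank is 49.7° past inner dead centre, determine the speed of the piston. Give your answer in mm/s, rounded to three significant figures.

7560

ω = 2π·1227/60 = 128.5 rad/s
For an in-line slider-crank, x = r cosθ + √(L² − r² sin²θ), so v = −rω sinθ·[1 + r cosθ/√(L² − r² sin²θ)].
With r = 0.0625 m, L = 0.179 m, θ = 49.7°: √(L² − r² sin²θ) = 0.17254 m.
v = −0.0625·128.5·0.76267·[1 + 0.0625·0.64679/0.17254] = -7.5598 m/s.
|v| = 7.5598 m/s = 7559.8 mm/s.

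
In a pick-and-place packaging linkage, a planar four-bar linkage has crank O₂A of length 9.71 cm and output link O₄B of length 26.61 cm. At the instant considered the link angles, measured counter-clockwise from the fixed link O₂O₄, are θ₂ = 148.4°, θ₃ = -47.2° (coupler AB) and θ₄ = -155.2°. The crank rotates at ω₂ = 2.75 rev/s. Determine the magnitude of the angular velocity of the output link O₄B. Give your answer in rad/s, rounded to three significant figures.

ω₂ = 17.28 rad/s (from 2.75 rev/s).
Differentiating the loop-closure r₂e^{iθ₂}+r₃e^{iθ₃}=r₁+r₄e^{iθ₄} gives r₂ω₂e^{iθ₂}+r₃ω₃e^{iθ₃}=r₄ω₄e^{iθ₄}.
Eliminating the other unknown: ω₄ = r₂ω₂ sin(θ₂−θ₃) / [r₄ sin(θ₄−θ₃)].
Numerator sine = -0.26892; denominator sine = -0.95106.
Result = 0.0971·17.28·(-0.26892) / (0.2661·(-0.95106)) = +1.7828 rad/s; magnitude 1.7828 rad/s.

1.78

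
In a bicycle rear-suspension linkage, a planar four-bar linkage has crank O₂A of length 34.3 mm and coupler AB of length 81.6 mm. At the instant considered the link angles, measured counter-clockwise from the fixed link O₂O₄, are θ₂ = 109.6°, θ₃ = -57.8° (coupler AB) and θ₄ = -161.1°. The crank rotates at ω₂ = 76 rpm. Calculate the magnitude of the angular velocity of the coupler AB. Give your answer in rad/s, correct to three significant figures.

ω₂ = 7.959 rad/s (from 76 rpm).
Differentiating the loop-closure r₂e^{iθ₂}+r₃e^{iθ₃}=r₁+r₄e^{iθ₄} gives r₂ω₂e^{iθ₂}+r₃ω₃e^{iθ₃}=r₄ω₄e^{iθ₄}.
Eliminating the other unknown: ω₃ = r₂ω₂ sin(θ₄−θ₂) / [r₃ sin(θ₃−θ₄)].
Numerator sine = +0.99993; denominator sine = +0.97318.
Result = 0.0343·7.959·(+0.99993) / (0.0816·(+0.97318)) = +3.4373 rad/s; magnitude 3.4373 rad/s.

3.44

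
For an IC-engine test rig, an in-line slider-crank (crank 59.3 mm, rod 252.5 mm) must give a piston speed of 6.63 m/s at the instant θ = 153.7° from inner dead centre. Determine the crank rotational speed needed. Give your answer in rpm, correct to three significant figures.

3060

For an in-line slider-crank, |v_piston| = rω|sinθ|·[1 + r cosθ/√(L² − r² sin²θ)].
With r = 0.0593 m, L = 0.2525 m, θ = 153.7°: the bracketed kinematic factor |dx/dθ| = 0.020712 m.
ω = v/|dx/dθ| = 6.63/0.020712 = 320.1 rad/s.
N = 60ω/(2π) = 3056.7 rpm.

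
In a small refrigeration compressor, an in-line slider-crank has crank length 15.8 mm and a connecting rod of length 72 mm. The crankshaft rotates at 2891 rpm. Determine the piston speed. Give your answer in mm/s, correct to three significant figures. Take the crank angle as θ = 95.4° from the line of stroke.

4660

ω = 2π·2891/60 = 302.7 rad/s
For an in-line slider-crank, x = r cosθ + √(L² − r² sin²θ), so v = −rω sinθ·[1 + r cosθ/√(L² − r² sin²θ)].
With r = 0.0158 m, L = 0.072 m, θ = 95.4°: √(L² − r² sin²θ) = 0.070261 m.
v = −0.0158·302.7·0.99556·[1 + 0.0158·-0.09411/0.070261] = -4.6614 m/s.
|v| = 4.6614 m/s = 4661.4 mm/s.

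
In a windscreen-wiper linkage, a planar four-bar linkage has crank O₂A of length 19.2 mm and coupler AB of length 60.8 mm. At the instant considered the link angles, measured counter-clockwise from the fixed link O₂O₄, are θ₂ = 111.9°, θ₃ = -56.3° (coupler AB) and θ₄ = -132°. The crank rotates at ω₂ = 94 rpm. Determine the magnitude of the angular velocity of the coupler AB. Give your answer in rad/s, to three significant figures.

2.88

ω₂ = 9.844 rad/s (from 94 rpm).
Differentiating the loop-closure r₂e^{iθ₂}+r₃e^{iθ₃}=r₁+r₄e^{iθ₄} gives r₂ω₂e^{iθ₂}+r₃ω₃e^{iθ₃}=r₄ω₄e^{iθ₄}.
Eliminating the other unknown: ω₃ = r₂ω₂ sin(θ₄−θ₂) / [r₃ sin(θ₃−θ₄)].
Numerator sine = +0.89803; denominator sine = +0.96902.
Result = 0.0192·9.844·(+0.89803) / (0.0608·(+0.96902)) = +2.8808 rad/s; magnitude 2.8808 rad/s.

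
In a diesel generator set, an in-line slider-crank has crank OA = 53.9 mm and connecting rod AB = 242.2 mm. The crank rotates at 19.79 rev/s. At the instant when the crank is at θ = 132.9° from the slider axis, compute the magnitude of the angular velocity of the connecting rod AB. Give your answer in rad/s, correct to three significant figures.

ω = 124.3 rad/s (converted from 19.79 rev/s).
The rod makes angle φ with the slider axis where L sinφ = r sinθ; differentiating, L cosφ·φ̇ = r ω cosθ.
L cosφ = √(L² − r² sin²θ) = 0.23896 m.
|ω_rod| = r ω |cosθ| / √(L² − r² sin²θ) = 0.0539·124.3·0.68072/0.23896 = 19.092 rad/s.

19.1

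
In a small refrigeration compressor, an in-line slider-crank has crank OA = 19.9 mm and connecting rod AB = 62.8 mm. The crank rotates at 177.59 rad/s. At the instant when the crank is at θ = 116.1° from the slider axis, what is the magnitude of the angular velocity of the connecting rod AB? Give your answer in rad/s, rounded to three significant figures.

25.8

ω = 177.6 rad/s
The rod makes angle φ with the slider axis where L sinφ = r sinθ; differentiating, L cosφ·φ̇ = r ω cosθ.
L cosφ = √(L² − r² sin²θ) = 0.060204 m.
|ω_rod| = r ω |cosθ| / √(L² − r² sin²θ) = 0.0199·177.6·0.43994/0.060204 = 25.825 rad/s.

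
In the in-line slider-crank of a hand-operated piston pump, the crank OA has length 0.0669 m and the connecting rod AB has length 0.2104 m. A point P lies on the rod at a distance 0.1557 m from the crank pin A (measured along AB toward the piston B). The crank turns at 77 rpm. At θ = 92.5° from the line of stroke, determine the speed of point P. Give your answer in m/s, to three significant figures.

ω = 8.063 rad/s.  Crank-pin speed |V_A| = rω = 0.53944 m/s, perpendicular to OA.
Rod angle: sinφ = −(r/L) sinθ ⇒ φ = -18.522°; ω_rod = −rω cosθ/√(L²−r²sin²θ) = +0.11794 rad/s.
V_P = V_A + ω_rod × AP, with AP = 0.1557 m along the rod.
Components: V_Px = −rω sinθ − a·ω_rod·sinφ = -0.5331 m/s;  V_Py = rω cosθ + a·ω_rod·cosφ = -0.0061174 m/s.
|V_P| = √(V_Px² + V_Py²) = 0.53313 m/s.

0.533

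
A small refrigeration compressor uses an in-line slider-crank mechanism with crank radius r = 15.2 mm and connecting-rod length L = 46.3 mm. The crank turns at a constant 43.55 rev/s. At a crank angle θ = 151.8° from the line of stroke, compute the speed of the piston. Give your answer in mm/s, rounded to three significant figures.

ω = 2π·43.5 = 273.6 rad/s
For an in-line slider-crank, x = r cosθ + √(L² − r² sin²θ), so v = −rω sinθ·[1 + r cosθ/√(L² − r² sin²θ)].
With r = 0.0152 m, L = 0.0463 m, θ = 151.8°: √(L² − r² sin²θ) = 0.045739 m.
v = −0.0152·273.6·0.47255·[1 + 0.0152·-0.88130/0.045739] = -1.3898 m/s.
|v| = 1.3898 m/s = 1389.8 mm/s.

1390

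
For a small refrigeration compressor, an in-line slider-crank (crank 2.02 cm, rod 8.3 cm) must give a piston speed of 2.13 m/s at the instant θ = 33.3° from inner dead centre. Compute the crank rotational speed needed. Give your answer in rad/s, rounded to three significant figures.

159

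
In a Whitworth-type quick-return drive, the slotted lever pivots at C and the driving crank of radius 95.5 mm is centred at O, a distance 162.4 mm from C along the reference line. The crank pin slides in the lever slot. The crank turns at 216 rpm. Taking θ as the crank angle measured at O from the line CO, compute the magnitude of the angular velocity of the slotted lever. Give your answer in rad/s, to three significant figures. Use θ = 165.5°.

24.4

ω = 22.62 rad/s (from 216 rpm).
Crank pin A relative to C: A = (d + r cosθ, r sinθ); lever angle φ = atan2(r sinθ, d + r cosθ).
Differentiating tanφ: φ̇ = rω(d cosθ + r)/(d² + r² + 2dr cosθ).
d² + r² + 2dr cosθ = |CA|² = 0.00546362 m²;  d cosθ + r = -0.061727 m.
|ω_lever| = |0.0955·22.62·-0.061727| / 0.00546362 = 24.405 rad/s.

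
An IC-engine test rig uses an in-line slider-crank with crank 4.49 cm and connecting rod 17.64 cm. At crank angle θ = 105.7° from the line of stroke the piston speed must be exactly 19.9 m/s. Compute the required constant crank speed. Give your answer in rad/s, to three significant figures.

For an in-line slider-crank, |v_piston| = rω|sinθ|·[1 + r cosθ/√(L² − r² sin²θ)].
With r = 0.0449 m, L = 0.1764 m, θ = 105.7°: the bracketed kinematic factor |dx/dθ| = 0.040154 m.
ω = v/|dx/dθ| = 19.9/0.040154 = 495.59 rad/s.

496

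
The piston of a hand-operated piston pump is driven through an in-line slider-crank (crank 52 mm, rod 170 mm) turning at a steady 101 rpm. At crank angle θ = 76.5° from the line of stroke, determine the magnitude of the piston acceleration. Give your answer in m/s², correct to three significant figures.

ω = 2π·101/60 = 10.58 rad/s
x(θ) = r cosθ + √(L² − r² sin²θ); with ω constant, a = ω²·d²x/dθ².
d²x/dθ² = −r cosθ − r²(cos2θ)/√u − r⁴ sin²2θ/(4u^{3/2}),  u = L² − r² sin²θ = 0.0263434 m².
Substituting r = 0.052 m, L = 0.17 m, θ = 76.5°: d²x/dθ² = +0.0026168 m.
a = ω²·d²x/dθ² = (10.58)²·(+0.0026168) = +0.29273 m/s²;  |a| = 0.29273 m/s².

0.293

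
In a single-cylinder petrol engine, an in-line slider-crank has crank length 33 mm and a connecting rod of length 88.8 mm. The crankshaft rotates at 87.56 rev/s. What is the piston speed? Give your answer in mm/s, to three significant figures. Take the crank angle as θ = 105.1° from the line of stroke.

15700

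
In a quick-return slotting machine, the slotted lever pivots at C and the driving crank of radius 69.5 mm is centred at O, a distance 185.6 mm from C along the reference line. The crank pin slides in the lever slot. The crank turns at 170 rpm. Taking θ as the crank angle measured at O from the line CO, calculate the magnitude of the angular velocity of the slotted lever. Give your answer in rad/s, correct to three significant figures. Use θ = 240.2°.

1.06

ω = 17.8 rad/s (from 170 rpm).
Crank pin A relative to C: A = (d + r cosθ, r sinθ); lever angle φ = atan2(r sinθ, d + r cosθ).
Differentiating tanφ: φ̇ = rω(d cosθ + r)/(d² + r² + 2dr cosθ).
d² + r² + 2dr cosθ = |CA|² = 0.0264565 m²;  d cosθ + r = -0.022738 m.
|ω_lever| = |0.0695·17.8·-0.022738| / 0.0264565 = 1.0634 rad/s.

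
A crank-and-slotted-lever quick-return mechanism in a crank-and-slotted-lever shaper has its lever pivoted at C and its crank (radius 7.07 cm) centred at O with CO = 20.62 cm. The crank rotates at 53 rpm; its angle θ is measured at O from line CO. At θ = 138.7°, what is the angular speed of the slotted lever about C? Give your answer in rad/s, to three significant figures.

ω = 5.55 rad/s (from 53 rpm).
Crank pin A relative to C: A = (d + r cosθ, r sinθ); lever angle φ = atan2(r sinθ, d + r cosθ).
Differentiating tanφ: φ̇ = rω(d cosθ + r)/(d² + r² + 2dr cosθ).
d² + r² + 2dr cosθ = |CA|² = 0.0256126 m²;  d cosθ + r = -0.084211 m.
|ω_lever| = |0.0707·5.55·-0.084211| / 0.0256126 = 1.2901 rad/s.

1.29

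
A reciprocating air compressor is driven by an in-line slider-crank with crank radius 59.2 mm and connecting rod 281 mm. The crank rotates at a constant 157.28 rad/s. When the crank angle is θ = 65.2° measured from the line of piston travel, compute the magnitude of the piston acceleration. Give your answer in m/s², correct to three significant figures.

ω = 157.3 rad/s
x(θ) = r cosθ + √(L² − r² sin²θ); with ω constant, a = ω²·d²x/dθ².
d²x/dθ² = −r cosθ − r²(cos2θ)/√u − r⁴ sin²2θ/(4u^{3/2}),  u = L² − r² sin²θ = 0.076073 m².
Substituting r = 0.0592 m, L = 0.281 m, θ = 65.2°: d²x/dθ² = -0.016681 m.
a = ω²·d²x/dθ² = (157.3)²·(-0.016681) = -412.64 m/s²;  |a| = 412.64 m/s².

413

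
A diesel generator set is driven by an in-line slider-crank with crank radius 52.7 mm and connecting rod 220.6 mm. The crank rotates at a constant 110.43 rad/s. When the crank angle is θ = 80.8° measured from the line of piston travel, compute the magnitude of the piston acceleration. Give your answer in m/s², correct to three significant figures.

ω = 110.4 rad/s
x(θ) = r cosθ + √(L² − r² sin²θ); with ω constant, a = ω²·d²x/dθ².
d²x/dθ² = −r cosθ − r²(cos2θ)/√u − r⁴ sin²2θ/(4u^{3/2}),  u = L² − r² sin²θ = 0.0459581 m².
Substituting r = 0.0527 m, L = 0.2206 m, θ = 80.8°: d²x/dθ² = +0.0038475 m.
a = ω²·d²x/dθ² = (110.4)²·(+0.0038475) = +46.92 m/s²;  |a| = 46.92 m/s².

46.9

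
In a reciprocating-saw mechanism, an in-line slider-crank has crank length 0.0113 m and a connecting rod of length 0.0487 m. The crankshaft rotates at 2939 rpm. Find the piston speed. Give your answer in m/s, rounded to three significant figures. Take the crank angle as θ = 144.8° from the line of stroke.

1.62

ω = 2π·2939/60 = 307.8 rad/s
For an in-line slider-crank, x = r cosθ + √(L² − r² sin²θ), so v = −rω sinθ·[1 + r cosθ/√(L² − r² sin²θ)].
With r = 0.0113 m, L = 0.0487 m, θ = 144.8°: √(L² − r² sin²θ) = 0.048262 m.
v = −0.0113·307.8·0.57643·[1 + 0.0113·-0.81714/0.048262] = -1.6212 m/s.
|v| = 1.6212 m/s.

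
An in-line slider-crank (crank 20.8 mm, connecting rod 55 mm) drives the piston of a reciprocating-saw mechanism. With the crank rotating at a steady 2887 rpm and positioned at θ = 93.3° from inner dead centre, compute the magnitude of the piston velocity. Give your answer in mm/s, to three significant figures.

6130

ω = 2π·2887/60 = 302.3 rad/s
For an in-line slider-crank, x = r cosθ + √(L² − r² sin²θ), so v = −rω sinθ·[1 + r cosθ/√(L² − r² sin²θ)].
With r = 0.0208 m, L = 0.055 m, θ = 93.3°: √(L² − r² sin²θ) = 0.050929 m.
v = −0.0208·302.3·0.99834·[1 + 0.0208·-0.05756/0.050929] = -6.1304 m/s.
|v| = 6.1304 m/s = 6130.4 mm/s.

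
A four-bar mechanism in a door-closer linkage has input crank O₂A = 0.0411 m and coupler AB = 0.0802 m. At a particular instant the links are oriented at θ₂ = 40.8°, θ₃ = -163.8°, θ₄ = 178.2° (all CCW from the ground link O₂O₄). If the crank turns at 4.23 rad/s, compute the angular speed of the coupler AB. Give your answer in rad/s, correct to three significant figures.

ω₂ = 4.23 rad/s
Differentiating the loop-closure r₂e^{iθ₂}+r₃e^{iθ₃}=r₁+r₄e^{iθ₄} gives r₂ω₂e^{iθ₂}+r₃ω₃e^{iθ₃}=r₄ω₄e^{iθ₄}.
Eliminating the other unknown: ω₃ = r₂ω₂ sin(θ₄−θ₂) / [r₃ sin(θ₃−θ₄)].
Numerator sine = +0.67688; denominator sine = +0.30902.
Result = 0.0411·4.23·(+0.67688) / (0.0802·(+0.30902)) = +4.7483 rad/s; magnitude 4.7483 rad/s.

4.75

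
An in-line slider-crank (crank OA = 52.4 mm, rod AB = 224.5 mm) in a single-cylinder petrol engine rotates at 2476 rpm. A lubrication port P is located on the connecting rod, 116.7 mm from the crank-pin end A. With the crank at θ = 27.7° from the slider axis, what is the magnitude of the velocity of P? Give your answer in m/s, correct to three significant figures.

9.07

ω = 259.3 rad/s.  Crank-pin speed |V_A| = rω = 13.587 m/s, perpendicular to OA.
Rod angle: sinφ = −(r/L) sinθ ⇒ φ = -6.229°; ω_rod = −rω cosθ/√(L²−r²sin²θ) = -53.902 rad/s.
V_P = V_A + ω_rod × AP, with AP = 0.1167 m along the rod.
Components: V_Px = −rω sinθ − a·ω_rod·sinφ = -6.9981 m/s;  V_Py = rω cosθ + a·ω_rod·cosφ = +5.7763 m/s.
|V_P| = √(V_Px² + V_Py²) = 9.0741 m/s.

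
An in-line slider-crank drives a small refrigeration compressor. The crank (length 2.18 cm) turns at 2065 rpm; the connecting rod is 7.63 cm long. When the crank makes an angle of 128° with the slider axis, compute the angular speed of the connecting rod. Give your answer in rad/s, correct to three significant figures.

ω = 216.2 rad/s (converted from 2065 rpm).
The rod makes angle φ with the slider axis where L sinφ = r sinθ; differentiating, L cosφ·φ̇ = r ω cosθ.
L cosφ = √(L² − r² sin²θ) = 0.074341 m.
|ω_rod| = r ω |cosθ| / √(L² − r² sin²θ) = 0.0218·216.2·0.61566/0.074341 = 39.041 rad/s.

39.0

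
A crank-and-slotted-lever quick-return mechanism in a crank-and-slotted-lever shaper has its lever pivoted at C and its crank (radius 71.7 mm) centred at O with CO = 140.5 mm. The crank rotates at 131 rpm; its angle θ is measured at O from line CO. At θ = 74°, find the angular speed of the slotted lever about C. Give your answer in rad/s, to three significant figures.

3.57

ω = 13.72 rad/s (from 131 rpm).
Crank pin A relative to C: A = (d + r cosθ, r sinθ); lever angle φ = atan2(r sinθ, d + r cosθ).
Differentiating tanφ: φ̇ = rω(d cosθ + r)/(d² + r² + 2dr cosθ).
d² + r² + 2dr cosθ = |CA|² = 0.0304346 m²;  d cosθ + r = +0.11043 m.
|ω_lever| = |0.0717·13.72·+0.11043| / 0.0304346 = 3.5688 rad/s.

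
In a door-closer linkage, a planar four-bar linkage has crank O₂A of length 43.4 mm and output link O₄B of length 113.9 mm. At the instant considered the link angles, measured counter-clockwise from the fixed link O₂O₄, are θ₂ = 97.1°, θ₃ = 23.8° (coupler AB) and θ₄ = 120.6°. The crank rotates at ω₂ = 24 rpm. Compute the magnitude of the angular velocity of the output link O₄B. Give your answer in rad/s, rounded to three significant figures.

0.924

ω₂ = 2.513 rad/s (from 24 rpm).
Differentiating the loop-closure r₂e^{iθ₂}+r₃e^{iθ₃}=r₁+r₄e^{iθ₄} gives r₂ω₂e^{iθ₂}+r₃ω₃e^{iθ₃}=r₄ω₄e^{iθ₄}.
Eliminating the other unknown: ω₄ = r₂ω₂ sin(θ₂−θ₃) / [r₄ sin(θ₄−θ₃)].
Numerator sine = +0.95782; denominator sine = +0.99297.
Result = 0.0434·2.513·(+0.95782) / (0.1139·(+0.99297)) = +0.92375 rad/s; magnitude 0.92375 rad/s.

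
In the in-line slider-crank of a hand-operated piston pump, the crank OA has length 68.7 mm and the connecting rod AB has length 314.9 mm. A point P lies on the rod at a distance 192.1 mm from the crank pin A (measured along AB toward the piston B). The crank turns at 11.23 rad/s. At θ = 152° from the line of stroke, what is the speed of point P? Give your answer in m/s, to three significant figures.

ω = 11.23 rad/s.  Crank-pin speed |V_A| = rω = 0.7715 m/s, perpendicular to OA.
Rod angle: sinφ = −(r/L) sinθ ⇒ φ = -5.879°; ω_rod = −rω cosθ/√(L²−r²sin²θ) = +2.1746 rad/s.
V_P = V_A + ω_rod × AP, with AP = 0.1921 m along the rod.
Components: V_Px = −rω sinθ − a·ω_rod·sinφ = -0.31941 m/s;  V_Py = rω cosθ + a·ω_rod·cosφ = -0.26564 m/s.
|V_P| = √(V_Px² + V_Py²) = 0.41544 m/s.

0.415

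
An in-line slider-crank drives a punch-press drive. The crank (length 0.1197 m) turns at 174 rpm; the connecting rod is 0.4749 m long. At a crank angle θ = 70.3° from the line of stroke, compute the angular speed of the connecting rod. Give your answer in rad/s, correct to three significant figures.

ω = 18.22 rad/s (converted from 174 rpm).
The rod makes angle φ with the slider axis where L sinφ = r sinθ; differentiating, L cosφ·φ̇ = r ω cosθ.
L cosφ = √(L² − r² sin²θ) = 0.46134 m.
|ω_rod| = r ω |cosθ| / √(L² − r² sin²θ) = 0.1197·18.22·0.33710/0.46134 = 1.5937 rad/s.

1.59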